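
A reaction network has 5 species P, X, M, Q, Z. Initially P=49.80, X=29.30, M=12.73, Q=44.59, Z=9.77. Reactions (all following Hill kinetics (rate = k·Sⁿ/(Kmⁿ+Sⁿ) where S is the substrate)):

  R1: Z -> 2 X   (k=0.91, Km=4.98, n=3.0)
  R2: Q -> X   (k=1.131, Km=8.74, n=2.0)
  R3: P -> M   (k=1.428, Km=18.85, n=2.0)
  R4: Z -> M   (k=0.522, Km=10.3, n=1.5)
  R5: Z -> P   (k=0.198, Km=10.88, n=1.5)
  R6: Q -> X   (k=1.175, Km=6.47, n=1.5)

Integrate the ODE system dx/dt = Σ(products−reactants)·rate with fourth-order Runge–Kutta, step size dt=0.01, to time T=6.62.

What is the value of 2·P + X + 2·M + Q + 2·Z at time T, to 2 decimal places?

Check how each reaction changes W = 2·P + X + 2·M + Q + 2·Z (weight of products minus weight of reactants):
R1: Z -> 2 X: (1·2) − (2·1) = 2 − 2 = 0
R2: Q -> X: (1·1) − (1·1) = 1 − 1 = 0
R3: P -> M: (2·1) − (2·1) = 2 − 2 = 0
R4: Z -> M: (2·1) − (2·1) = 2 − 2 = 0
R5: Z -> P: (2·1) − (2·1) = 2 − 2 = 0
R6: Q -> X: (1·1) − (1·1) = 1 − 1 = 0
Every reaction leaves W unchanged, so W is conserved and no simulation is needed: W(T) = W(0) = 2·49.80 + 29.30 + 2·12.73 + 44.59 + 2·9.77 = 218.49

Value at T = 218.49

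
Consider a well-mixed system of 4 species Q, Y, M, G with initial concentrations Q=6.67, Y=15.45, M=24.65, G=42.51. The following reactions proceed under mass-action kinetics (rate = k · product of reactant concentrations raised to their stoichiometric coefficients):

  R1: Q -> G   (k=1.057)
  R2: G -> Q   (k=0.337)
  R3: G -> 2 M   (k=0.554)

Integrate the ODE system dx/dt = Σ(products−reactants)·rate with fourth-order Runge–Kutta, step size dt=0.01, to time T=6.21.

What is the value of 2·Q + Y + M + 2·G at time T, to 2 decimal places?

Value at T = 138.46

Check how each reaction changes W = 2·Q + Y + M + 2·G (weight of products minus weight of reactants):
R1: Q -> G: (2·1) − (2·1) = 2 − 2 = 0
R2: G -> Q: (2·1) − (2·1) = 2 − 2 = 0
R3: G -> 2 M: (1·2) − (2·1) = 2 − 2 = 0
Every reaction leaves W unchanged, so W is conserved and no simulation is needed: W(T) = W(0) = 2·6.67 + 15.45 + 24.65 + 2·42.51 = 138.46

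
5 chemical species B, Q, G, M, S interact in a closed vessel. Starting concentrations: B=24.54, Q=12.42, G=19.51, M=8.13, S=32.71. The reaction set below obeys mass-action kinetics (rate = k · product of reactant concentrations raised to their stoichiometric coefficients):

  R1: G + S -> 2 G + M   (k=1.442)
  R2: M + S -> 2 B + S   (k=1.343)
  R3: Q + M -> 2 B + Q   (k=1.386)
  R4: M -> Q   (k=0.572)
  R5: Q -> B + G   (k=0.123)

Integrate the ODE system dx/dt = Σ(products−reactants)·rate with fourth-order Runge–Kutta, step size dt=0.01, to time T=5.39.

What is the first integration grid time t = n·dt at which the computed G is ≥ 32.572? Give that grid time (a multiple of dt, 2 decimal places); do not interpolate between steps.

RK4 with dt=0.01: 539 steps to T=5.39. Trajectory (selected grid times):
t=0.00: B=24.54 Q=12.42 G=19.51 M=8.13 S=32.71
t=0.01: B=35.64 Q=12.46 G=29.20 M=12.20 S=23.04
t=0.02: B=47.24 Q=12.53 G=38.10 M=15.22 S=14.15
t=0.60: B=105.34 Q=12.39 G=53.16 M=0.00 S=0.00
t=1.20: B=106.22 Q=11.51 G=54.04 M=0.00 S=0.00
t=1.80: B=107.04 Q=10.69 G=54.86 M=0.00 S=0.00
t=2.40: B=107.80 Q=9.93 G=55.62 M=0.00 S=0.00
t=2.99: B=108.49 Q=9.23 G=56.32 M=0.00 S=0.00
t=3.59: B=109.15 Q=8.58 G=56.97 M=0.00 S=0.00
t=4.19: B=109.76 Q=7.97 G=57.58 M=0.00 S=0.00
t=4.79: B=110.33 Q=7.40 G=58.15 M=0.00 S=0.00
t=5.39: B=110.86 Q=6.87 G=58.68 M=0.00 S=0.00
G(0.01)=29.196 < 32.572 but G(0.02)=38.100 ≥ 32.572, so the first grid time is t=0.02.

Threshold first reached at t = 0.02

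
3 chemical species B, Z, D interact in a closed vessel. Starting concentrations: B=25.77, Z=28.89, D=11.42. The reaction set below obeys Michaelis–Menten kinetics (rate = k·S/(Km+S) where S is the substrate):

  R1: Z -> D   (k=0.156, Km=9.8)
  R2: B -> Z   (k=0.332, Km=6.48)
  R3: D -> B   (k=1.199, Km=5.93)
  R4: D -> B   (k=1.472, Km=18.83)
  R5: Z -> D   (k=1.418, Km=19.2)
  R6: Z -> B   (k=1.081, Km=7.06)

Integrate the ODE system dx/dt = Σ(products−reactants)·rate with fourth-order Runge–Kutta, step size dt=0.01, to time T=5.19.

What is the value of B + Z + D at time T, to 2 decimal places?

Check how each reaction changes W = B + Z + D (weight of products minus weight of reactants):
R1: Z -> D: (1·1) − (1·1) = 1 − 1 = 0
R2: B -> Z: (1·1) − (1·1) = 1 − 1 = 0
R3: D -> B: (1·1) − (1·1) = 1 − 1 = 0
R4: D -> B: (1·1) − (1·1) = 1 − 1 = 0
R5: Z -> D: (1·1) − (1·1) = 1 − 1 = 0
R6: Z -> B: (1·1) − (1·1) = 1 − 1 = 0
Every reaction leaves W unchanged, so W is conserved and no simulation is needed: W(T) = W(0) = 25.77 + 28.89 + 11.42 = 66.08

Value at T = 66.08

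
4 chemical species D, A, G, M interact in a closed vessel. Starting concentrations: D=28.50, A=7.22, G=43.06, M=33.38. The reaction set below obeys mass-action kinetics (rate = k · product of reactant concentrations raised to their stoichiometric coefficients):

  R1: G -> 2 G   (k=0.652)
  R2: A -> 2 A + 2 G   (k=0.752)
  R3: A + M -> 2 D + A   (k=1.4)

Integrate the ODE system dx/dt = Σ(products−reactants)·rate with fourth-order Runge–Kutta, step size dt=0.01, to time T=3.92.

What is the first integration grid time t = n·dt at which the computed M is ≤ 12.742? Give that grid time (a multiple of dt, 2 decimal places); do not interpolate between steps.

Threshold first reached at t = 0.10

RK4 with dt=0.01: 392 steps to T=3.92. Trajectory (selected grid times):
t=0.00: D=28.50 A=7.22 G=43.06 M=33.38
t=0.09: D=69.21 A=7.73 G=46.70 M=13.02
t=0.10: D=71.89 A=7.78 G=47.13 M=11.68
t=0.44: D=94.92 A=10.05 G=63.87 M=0.17
t=0.87: D=95.26 A=13.89 G=93.34 M=0.00
t=1.31: D=95.26 A=19.34 G=136.87 M=0.00
t=1.74: D=95.26 A=26.72 G=198.07 M=0.00
t=2.18: D=95.26 A=37.20 G=287.97 M=0.00
t=2.61: D=95.26 A=51.40 G=413.69 M=0.00
t=3.05: D=95.26 A=71.55 G=597.47 M=0.00
t=3.48: D=95.26 A=98.87 G=853.40 M=0.00
t=3.92: D=95.26 A=137.65 G=1226.07 M=0.00
M(0.09)=13.023 > 12.742 but M(0.10)=11.684 ≤ 12.742, so the first grid time is t=0.10.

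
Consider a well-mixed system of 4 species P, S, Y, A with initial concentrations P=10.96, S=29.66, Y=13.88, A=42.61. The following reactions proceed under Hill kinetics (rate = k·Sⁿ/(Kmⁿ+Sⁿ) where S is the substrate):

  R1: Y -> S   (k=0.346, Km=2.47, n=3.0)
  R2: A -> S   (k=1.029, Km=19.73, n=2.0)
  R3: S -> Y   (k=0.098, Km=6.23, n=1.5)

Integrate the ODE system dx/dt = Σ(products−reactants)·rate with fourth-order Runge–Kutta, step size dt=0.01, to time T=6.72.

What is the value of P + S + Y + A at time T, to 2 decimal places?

Value at T = 97.11

Check how each reaction changes W = P + S + Y + A (weight of products minus weight of reactants):
R1: Y -> S: (1·1) − (1·1) = 1 − 1 = 0
R2: A -> S: (1·1) − (1·1) = 1 − 1 = 0
R3: S -> Y: (1·1) − (1·1) = 1 − 1 = 0
Every reaction leaves W unchanged, so W is conserved and no simulation is needed: W(T) = W(0) = 10.96 + 29.66 + 13.88 + 42.61 = 97.11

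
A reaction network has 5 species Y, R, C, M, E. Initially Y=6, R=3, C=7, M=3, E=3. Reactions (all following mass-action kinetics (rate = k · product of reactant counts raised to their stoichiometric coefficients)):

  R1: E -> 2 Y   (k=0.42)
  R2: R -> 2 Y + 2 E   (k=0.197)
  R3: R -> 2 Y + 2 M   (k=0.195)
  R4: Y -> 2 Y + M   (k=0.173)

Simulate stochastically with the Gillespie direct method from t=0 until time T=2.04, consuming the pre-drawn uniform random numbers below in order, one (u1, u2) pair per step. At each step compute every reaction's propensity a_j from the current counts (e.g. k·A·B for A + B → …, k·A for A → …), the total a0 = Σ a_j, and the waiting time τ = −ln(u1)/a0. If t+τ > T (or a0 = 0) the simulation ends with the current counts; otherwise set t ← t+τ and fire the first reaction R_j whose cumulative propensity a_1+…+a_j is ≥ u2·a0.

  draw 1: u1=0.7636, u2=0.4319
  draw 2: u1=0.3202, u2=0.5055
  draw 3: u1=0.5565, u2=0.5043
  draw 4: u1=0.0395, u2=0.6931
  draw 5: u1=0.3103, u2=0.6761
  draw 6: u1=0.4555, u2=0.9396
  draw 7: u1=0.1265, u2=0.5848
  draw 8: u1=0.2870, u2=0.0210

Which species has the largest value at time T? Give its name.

t=0.000: Y=6 R=3 C=7 M=3 E=3
Draw 1: a1=1.260, a2=0.591, a3=0.585, a4=1.038, a0=3.474; τ=−ln(0.7636)/3.474=0.078 → t=0.078; u2·a0=0.4319·3.474=1.500; a1=1.260 < 1.500 ≤ a1+a2=1.851 → R2 fires; Y=8 R=2 C=7 M=3 E=5
Draw 2: a1=2.100, a2=0.394, a3=0.390, a4=1.384, a0=4.268; τ=−ln(0.3202)/4.268=0.267 → t=0.344; u2·a0=0.5055·4.268=2.157; a1=2.100 < 2.157 ≤ a1+a2=2.494 → R2 fires; Y=10 R=1 C=7 M=3 E=7
Draw 3: a1=2.940, a2=0.197, a3=0.195, a4=1.730, a0=5.062; τ=−ln(0.5565)/5.062=0.116 → t=0.460; u2·a0=0.5043·5.062=2.553 ≤ a1=2.940 → R1 fires; Y=12 R=1 C=7 M=3 E=6
Draw 4: a1=2.520, a2=0.197, a3=0.195, a4=2.076, a0=4.988; τ=−ln(0.0395)/4.988=0.648 → t=1.108; u2·a0=0.6931·4.988=3.457; a1+…+a3=2.912 < 3.457 ≤ a1+…+a4=4.988 → R4 fires; Y=13 R=1 C=7 M=4 E=6
Draw 5: a1=2.520, a2=0.197, a3=0.195, a4=2.249, a0=5.161; τ=−ln(0.3103)/5.161=0.227 → t=1.335; u2·a0=0.6761·5.161=3.489; a1+…+a3=2.912 < 3.489 ≤ a1+…+a4=5.161 → R4 fires; Y=14 R=1 C=7 M=5 E=6
Draw 6: a1=2.520, a2=0.197, a3=0.195, a4=2.422, a0=5.334; τ=−ln(0.4555)/5.334=0.147 → t=1.482; u2·a0=0.9396·5.334=5.012; a1+…+a3=2.912 < 5.012 ≤ a1+…+a4=5.334 → R4 fires; Y=15 R=1 C=7 M=6 E=6
Draw 7: a1=2.520, a2=0.197, a3=0.195, a4=2.595, a0=5.507; τ=−ln(0.1265)/5.507=0.375 → t=1.858; u2·a0=0.5848·5.507=3.220; a1+…+a3=2.912 < 3.220 ≤ a1+…+a4=5.507 → R4 fires; Y=16 R=1 C=7 M=7 E=6
Draw 8: a1=2.520, a2=0.197, a3=0.195, a4=2.768, a0=5.680; τ=−ln(0.2870)/5.680=0.220 → t=2.077 > T=2.04: stop.
At T=2.04: Y=16 R=1 C=7 M=7 E=6; the largest is Y.

Dominant species at T: Y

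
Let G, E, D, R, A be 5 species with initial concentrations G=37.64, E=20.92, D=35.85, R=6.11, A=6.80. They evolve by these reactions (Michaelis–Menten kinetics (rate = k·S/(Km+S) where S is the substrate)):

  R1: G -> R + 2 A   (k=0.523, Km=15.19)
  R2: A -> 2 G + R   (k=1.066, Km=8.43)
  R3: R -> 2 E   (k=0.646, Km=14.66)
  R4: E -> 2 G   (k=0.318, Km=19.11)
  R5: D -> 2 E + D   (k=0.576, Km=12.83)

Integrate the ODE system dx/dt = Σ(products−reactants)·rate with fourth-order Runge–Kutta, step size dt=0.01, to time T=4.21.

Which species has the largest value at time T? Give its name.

Dominant species at T: G

RK4 with dt=0.01: 421 steps to T=4.21. Trajectory (selected grid times):
t=0.00: G=37.64 E=20.92 D=35.85 R=6.11 A=6.80
t=0.47: G=38.07 E=21.42 D=35.85 R=6.42 A=6.93
t=0.94: G=38.51 E=21.93 D=35.85 R=6.73 A=7.05
t=1.40: G=38.94 E=22.43 D=35.85 R=7.03 A=7.17
t=1.87: G=39.39 E=22.95 D=35.85 R=7.34 A=7.29
t=2.34: G=39.84 E=23.47 D=35.85 R=7.65 A=7.42
t=2.81: G=40.30 E=24.00 D=35.85 R=7.96 A=7.54
t=3.27: G=40.75 E=24.52 D=35.85 R=8.26 A=7.66
t=3.74: G=41.22 E=25.05 D=35.85 R=8.57 A=7.77
t=4.21: G=41.70 E=25.59 D=35.85 R=8.87 A=7.89
At T=4.21: G=41.70 E=25.59 D=35.85 R=8.87 A=7.89; the largest is G.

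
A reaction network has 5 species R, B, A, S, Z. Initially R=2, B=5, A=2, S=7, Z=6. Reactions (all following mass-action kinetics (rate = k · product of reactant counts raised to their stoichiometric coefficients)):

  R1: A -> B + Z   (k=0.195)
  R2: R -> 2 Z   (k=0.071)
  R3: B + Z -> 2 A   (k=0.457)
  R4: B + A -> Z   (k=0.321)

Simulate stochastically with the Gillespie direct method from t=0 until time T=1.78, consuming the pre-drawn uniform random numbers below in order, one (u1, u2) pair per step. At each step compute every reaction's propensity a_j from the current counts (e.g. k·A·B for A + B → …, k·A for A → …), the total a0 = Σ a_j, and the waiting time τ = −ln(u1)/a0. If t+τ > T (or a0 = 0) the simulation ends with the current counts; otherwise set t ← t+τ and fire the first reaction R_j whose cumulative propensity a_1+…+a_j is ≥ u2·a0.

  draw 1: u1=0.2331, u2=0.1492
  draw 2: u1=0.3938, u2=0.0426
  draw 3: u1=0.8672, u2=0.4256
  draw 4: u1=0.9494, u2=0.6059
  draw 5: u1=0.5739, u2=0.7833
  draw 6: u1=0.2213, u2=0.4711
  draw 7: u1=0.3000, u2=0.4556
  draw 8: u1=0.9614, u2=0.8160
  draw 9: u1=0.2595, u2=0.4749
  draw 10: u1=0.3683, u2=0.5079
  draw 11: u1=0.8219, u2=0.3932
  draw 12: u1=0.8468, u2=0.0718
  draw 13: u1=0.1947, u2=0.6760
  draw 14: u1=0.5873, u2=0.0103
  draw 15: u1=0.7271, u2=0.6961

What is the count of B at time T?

B at T = 1

t=0.000: R=2 B=5 A=2 S=7 Z=6
Draw 1: a1=0.390, a2=0.142, a3=13.710, a4=3.210, a0=17.452; τ=−ln(0.2331)/17.452=0.083 → t=0.083; u2·a0=0.1492·17.452=2.604; a1+a2=0.532 < 2.604 ≤ a1+…+a3=14.242 → R3 fires; R=2 B=4 A=4 S=7 Z=5
Draw 2: a1=0.780, a2=0.142, a3=9.140, a4=5.136, a0=15.198; τ=−ln(0.3938)/15.198=0.061 → t=0.145; u2·a0=0.0426·15.198=0.647 ≤ a1=0.780 → R1 fires; R=2 B=5 A=3 S=7 Z=6
Draw 3: a1=0.585, a2=0.142, a3=13.710, a4=4.815, a0=19.252; τ=−ln(0.8672)/19.252=0.007 → t=0.152; u2·a0=0.4256·19.252=8.194; a1+a2=0.727 < 8.194 ≤ a1+…+a3=14.437 → R3 fires; R=2 B=4 A=5 S=7 Z=5
Draw 4: a1=0.975, a2=0.142, a3=9.140, a4=6.420, a0=16.677; τ=−ln(0.9494)/16.677=0.003 → t=0.155; u2·a0=0.6059·16.677=10.105; a1+a2=1.117 < 10.105 ≤ a1+…+a3=10.257 → R3 fires; R=2 B=3 A=7 S=7 Z=4
Draw 5: a1=1.365, a2=0.142, a3=5.484, a4=6.741, a0=13.732; τ=−ln(0.5739)/13.732=0.040 → t=0.196; u2·a0=0.7833·13.732=10.756; a1+…+a3=6.991 < 10.756 ≤ a1+…+a4=13.732 → R4 fires; R=2 B=2 A=6 S=7 Z=5
Draw 6: a1=1.170, a2=0.142, a3=4.570, a4=3.852, a0=9.734; τ=−ln(0.2213)/9.734=0.155 → t=0.351; u2·a0=0.4711·9.734=4.586; a1+a2=1.312 < 4.586 ≤ a1+…+a3=5.882 → R3 fires; R=2 B=1 A=8 S=7 Z=4
Draw 7: a1=1.560, a2=0.142, a3=1.828, a4=2.568, a0=6.098; τ=−ln(0.3000)/6.098=0.197 → t=0.548; u2·a0=0.4556·6.098=2.778; a1+a2=1.702 < 2.778 ≤ a1+…+a3=3.530 → R3 fires; R=2 B=0 A=10 S=7 Z=3
Draw 8: a1=1.950, a2=0.142, a3=0.000, a4=0.000, a0=2.092; τ=−ln(0.9614)/2.092=0.019 → t=0.567; u2·a0=0.8160·2.092=1.707 ≤ a1=1.950 → R1 fires; R=2 B=1 A=9 S=7 Z=4
Draw 9: a1=1.755, a2=0.142, a3=1.828, a4=2.889, a0=6.614; τ=−ln(0.2595)/6.614=0.204 → t=0.771; u2·a0=0.4749·6.614=3.141; a1+a2=1.897 < 3.141 ≤ a1+…+a3=3.725 → R3 fires; R=2 B=0 A=11 S=7 Z=3
Draw 10: a1=2.145, a2=0.142, a3=0.000, a4=0.000, a0=2.287; τ=−ln(0.3683)/2.287=0.437 → t=1.208; u2·a0=0.5079·2.287=1.162 ≤ a1=2.145 → R1 fires; R=2 B=1 A=10 S=7 Z=4
Draw 11: a1=1.950, a2=0.142, a3=1.828, a4=3.210, a0=7.130; τ=−ln(0.8219)/7.130=0.028 → t=1.235; u2·a0=0.3932·7.130=2.804; a1+a2=2.092 < 2.804 ≤ a1+…+a3=3.920 → R3 fires; R=2 B=0 A=12 S=7 Z=3
Draw 12: a1=2.340, a2=0.142, a3=0.000, a4=0.000, a0=2.482; τ=−ln(0.8468)/2.482=0.067 → t=1.302; u2·a0=0.0718·2.482=0.178 ≤ a1=2.340 → R1 fires; R=2 B=1 A=11 S=7 Z=4
Draw 13: a1=2.145, a2=0.142, a3=1.828, a4=3.531, a0=7.646; τ=−ln(0.1947)/7.646=0.214 → t=1.516; u2·a0=0.6760·7.646=5.169; a1+…+a3=4.115 < 5.169 ≤ a1+…+a4=7.646 → R4 fires; R=2 B=0 A=10 S=7 Z=5
Draw 14: a1=1.950, a2=0.142, a3=0.000, a4=0.000, a0=2.092; τ=−ln(0.5873)/2.092=0.254 → t=1.771; u2·a0=0.0103·2.092=0.022 ≤ a1=1.950 → R1 fires; R=2 B=1 A=9 S=7 Z=6
Draw 15: a1=1.755, a2=0.142, a3=2.742, a4=2.889, a0=7.528; τ=−ln(0.7271)/7.528=0.042 → t=1.813 > T=1.78: stop.
Read off B at T=1.78: 1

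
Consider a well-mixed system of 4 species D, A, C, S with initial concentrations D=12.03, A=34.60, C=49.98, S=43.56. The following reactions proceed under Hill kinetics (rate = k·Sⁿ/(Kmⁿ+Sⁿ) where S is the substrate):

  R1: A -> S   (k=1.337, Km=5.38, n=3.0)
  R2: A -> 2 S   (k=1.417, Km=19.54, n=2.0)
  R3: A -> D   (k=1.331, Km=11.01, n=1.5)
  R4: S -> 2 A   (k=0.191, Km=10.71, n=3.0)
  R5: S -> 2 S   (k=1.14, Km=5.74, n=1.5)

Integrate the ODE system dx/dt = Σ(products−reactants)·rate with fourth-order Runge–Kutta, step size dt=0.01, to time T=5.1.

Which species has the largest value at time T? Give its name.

RK4 with dt=0.01: 510 steps to T=5.1. Trajectory (selected grid times):
t=0.00: D=12.03 A=34.60 C=49.98 S=43.56
t=0.57: D=12.67 A=32.81 C=49.98 S=46.04
t=1.13: D=13.29 A=31.08 C=49.98 S=48.45
t=1.70: D=13.91 A=29.35 C=49.98 S=50.86
t=2.27: D=14.52 A=27.65 C=49.98 S=53.24
t=2.83: D=15.11 A=26.01 C=49.98 S=55.53
t=3.40: D=15.70 A=24.38 C=49.98 S=57.81
t=3.97: D=16.28 A=22.79 C=49.98 S=60.04
t=4.53: D=16.83 A=21.27 C=49.98 S=62.18
t=5.10: D=17.37 A=19.77 C=49.98 S=64.30
At T=5.1: D=17.37 A=19.77 C=49.98 S=64.30; the largest is S.

Dominant species at T: S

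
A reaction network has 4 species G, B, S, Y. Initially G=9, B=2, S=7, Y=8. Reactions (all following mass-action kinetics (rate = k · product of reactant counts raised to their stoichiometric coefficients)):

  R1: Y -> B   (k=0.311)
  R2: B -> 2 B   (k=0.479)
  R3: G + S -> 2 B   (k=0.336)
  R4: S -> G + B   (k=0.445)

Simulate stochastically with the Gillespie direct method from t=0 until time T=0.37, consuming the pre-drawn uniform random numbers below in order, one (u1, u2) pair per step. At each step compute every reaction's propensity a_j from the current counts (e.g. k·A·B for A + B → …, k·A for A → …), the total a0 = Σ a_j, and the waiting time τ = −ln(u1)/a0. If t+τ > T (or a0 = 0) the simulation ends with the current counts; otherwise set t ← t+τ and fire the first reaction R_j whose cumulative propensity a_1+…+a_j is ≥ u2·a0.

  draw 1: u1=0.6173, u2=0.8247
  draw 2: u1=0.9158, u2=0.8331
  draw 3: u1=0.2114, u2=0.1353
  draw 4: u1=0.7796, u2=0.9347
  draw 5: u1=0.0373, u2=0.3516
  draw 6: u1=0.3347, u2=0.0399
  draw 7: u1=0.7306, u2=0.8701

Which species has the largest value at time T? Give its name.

t=0.000: G=9 B=2 S=7 Y=8
Draw 1: a1=2.488, a2=0.958, a3=21.168, a4=3.115, a0=27.729; τ=−ln(0.6173)/27.729=0.017 → t=0.017; u2·a0=0.8247·27.729=22.868; a1+a2=3.446 < 22.868 ≤ a1+…+a3=24.614 → R3 fires; G=8 B=4 S=6 Y=8
Draw 2: a1=2.488, a2=1.916, a3=16.128, a4=2.670, a0=23.202; τ=−ln(0.9158)/23.202=0.004 → t=0.021; u2·a0=0.8331·23.202=19.330; a1+a2=4.404 < 19.330 ≤ a1+…+a3=20.532 → R3 fires; G=7 B=6 S=5 Y=8
Draw 3: a1=2.488, a2=2.874, a3=11.760, a4=2.225, a0=19.347; τ=−ln(0.2114)/19.347=0.080 → t=0.102; u2·a0=0.1353·19.347=2.618; a1=2.488 < 2.618 ≤ a1+a2=5.362 → R2 fires; G=7 B=7 S=5 Y=8
Draw 4: a1=2.488, a2=3.353, a3=11.760, a4=2.225, a0=19.826; τ=−ln(0.7796)/19.826=0.013 → t=0.114; u2·a0=0.9347·19.826=18.531; a1+…+a3=17.601 < 18.531 ≤ a1+…+a4=19.826 → R4 fires; G=8 B=8 S=4 Y=8
Draw 5: a1=2.488, a2=3.832, a3=10.752, a4=1.780, a0=18.852; τ=−ln(0.0373)/18.852=0.174 → t=0.289; u2·a0=0.3516·18.852=6.628; a1+a2=6.320 < 6.628 ≤ a1+…+a3=17.072 → R3 fires; G=7 B=10 S=3 Y=8
Draw 6: a1=2.488, a2=4.790, a3=7.056, a4=1.335, a0=15.669; τ=−ln(0.3347)/15.669=0.070 → t=0.358; u2·a0=0.0399·15.669=0.625 ≤ a1=2.488 → R1 fires; G=7 B=11 S=3 Y=7
Draw 7: a1=2.177, a2=5.269, a3=7.056, a4=1.335, a0=15.837; τ=−ln(0.7306)/15.837=0.020 → t=0.378 > T=0.37: stop.
At T=0.37: G=7 B=11 S=3 Y=7; the largest is B.

Dominant species at T: B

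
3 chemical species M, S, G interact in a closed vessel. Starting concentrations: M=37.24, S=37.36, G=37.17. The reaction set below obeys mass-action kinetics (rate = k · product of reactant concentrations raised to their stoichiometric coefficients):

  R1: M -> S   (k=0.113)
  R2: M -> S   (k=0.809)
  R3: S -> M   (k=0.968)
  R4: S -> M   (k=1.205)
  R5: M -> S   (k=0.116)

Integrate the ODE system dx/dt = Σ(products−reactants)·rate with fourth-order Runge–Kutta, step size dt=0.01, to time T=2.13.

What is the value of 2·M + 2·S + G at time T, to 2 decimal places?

Value at T = 186.37

Check how each reaction changes W = 2·M + 2·S + G (weight of products minus weight of reactants):
R1: M -> S: (2·1) − (2·1) = 2 − 2 = 0
R2: M -> S: (2·1) − (2·1) = 2 − 2 = 0
R3: S -> M: (2·1) − (2·1) = 2 − 2 = 0
R4: S -> M: (2·1) − (2·1) = 2 − 2 = 0
R5: M -> S: (2·1) − (2·1) = 2 − 2 = 0
Every reaction leaves W unchanged, so W is conserved and no simulation is needed: W(T) = W(0) = 2·37.24 + 2·37.36 + 37.17 = 186.37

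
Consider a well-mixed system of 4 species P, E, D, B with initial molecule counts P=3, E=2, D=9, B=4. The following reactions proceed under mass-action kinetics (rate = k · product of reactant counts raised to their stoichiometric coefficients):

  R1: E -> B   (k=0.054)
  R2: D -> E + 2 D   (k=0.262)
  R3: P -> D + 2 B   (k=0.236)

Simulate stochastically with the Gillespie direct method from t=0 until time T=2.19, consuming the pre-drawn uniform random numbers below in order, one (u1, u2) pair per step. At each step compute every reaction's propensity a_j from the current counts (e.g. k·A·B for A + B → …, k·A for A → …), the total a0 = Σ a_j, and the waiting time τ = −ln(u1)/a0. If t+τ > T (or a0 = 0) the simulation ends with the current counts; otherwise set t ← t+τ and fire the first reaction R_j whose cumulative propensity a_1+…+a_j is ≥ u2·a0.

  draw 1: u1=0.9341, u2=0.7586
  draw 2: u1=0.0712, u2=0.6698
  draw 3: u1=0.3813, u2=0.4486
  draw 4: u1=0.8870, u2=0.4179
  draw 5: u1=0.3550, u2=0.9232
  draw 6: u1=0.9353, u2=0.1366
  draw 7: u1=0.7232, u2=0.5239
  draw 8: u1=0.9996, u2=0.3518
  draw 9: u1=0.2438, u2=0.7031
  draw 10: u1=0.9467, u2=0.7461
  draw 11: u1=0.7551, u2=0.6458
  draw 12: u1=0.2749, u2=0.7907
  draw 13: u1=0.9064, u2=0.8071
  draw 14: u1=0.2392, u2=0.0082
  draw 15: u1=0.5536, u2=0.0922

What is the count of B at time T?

B at T = 7

t=0.000: P=3 E=2 D=9 B=4
Draw 1: a1=0.108, a2=2.358, a3=0.708, a0=3.174; τ=−ln(0.9341)/3.174=0.021 → t=0.021; u2·a0=0.7586·3.174=2.408; a1=0.108 < 2.408 ≤ a1+a2=2.466 → R2 fires; P=3 E=3 D=10 B=4
Draw 2: a1=0.162, a2=2.620, a3=0.708, a0=3.490; τ=−ln(0.0712)/3.490=0.757 → t=0.779; u2·a0=0.6698·3.490=2.338; a1=0.162 < 2.338 ≤ a1+a2=2.782 → R2 fires; P=3 E=4 D=11 B=4
Draw 3: a1=0.216, a2=2.882, a3=0.708, a0=3.806; τ=−ln(0.3813)/3.806=0.253 → t=1.032; u2·a0=0.4486·3.806=1.707; a1=0.216 < 1.707 ≤ a1+a2=3.098 → R2 fires; P=3 E=5 D=12 B=4
Draw 4: a1=0.270, a2=3.144, a3=0.708, a0=4.122; τ=−ln(0.8870)/4.122=0.029 → t=1.061; u2·a0=0.4179·4.122=1.723; a1=0.270 < 1.723 ≤ a1+a2=3.414 → R2 fires; P=3 E=6 D=13 B=4
Draw 5: a1=0.324, a2=3.406, a3=0.708, a0=4.438; τ=−ln(0.3550)/4.438=0.233 → t=1.294; u2·a0=0.9232·4.438=4.097; a1+a2=3.730 < 4.097 ≤ a1+…+a3=4.438 → R3 fires; P=2 E=6 D=14 B=6
Draw 6: a1=0.324, a2=3.668, a3=0.472, a0=4.464; τ=−ln(0.9353)/4.464=0.015 → t=1.309; u2·a0=0.1366·4.464=0.610; a1=0.324 < 0.610 ≤ a1+a2=3.992 → R2 fires; P=2 E=7 D=15 B=6
Draw 7: a1=0.378, a2=3.930, a3=0.472, a0=4.780; τ=−ln(0.7232)/4.780=0.068 → t=1.377; u2·a0=0.5239·4.780=2.504; a1=0.378 < 2.504 ≤ a1+a2=4.308 → R2 fires; P=2 E=8 D=16 B=6
Draw 8: a1=0.432, a2=4.192, a3=0.472, a0=5.096; τ=−ln(0.9996)/5.096=0.000 → t=1.377; u2·a0=0.3518·5.096=1.793; a1=0.432 < 1.793 ≤ a1+a2=4.624 → R2 fires; P=2 E=9 D=17 B=6
Draw 9: a1=0.486, a2=4.454, a3=0.472, a0=5.412; τ=−ln(0.2438)/5.412=0.261 → t=1.638; u2·a0=0.7031·5.412=3.805; a1=0.486 < 3.805 ≤ a1+a2=4.940 → R2 fires; P=2 E=10 D=18 B=6
Draw 10: a1=0.540, a2=4.716, a3=0.472, a0=5.728; τ=−ln(0.9467)/5.728=0.010 → t=1.648; u2·a0=0.7461·5.728=4.274; a1=0.540 < 4.274 ≤ a1+a2=5.256 → R2 fires; P=2 E=11 D=19 B=6
Draw 11: a1=0.594, a2=4.978, a3=0.472, a0=6.044; τ=−ln(0.7551)/6.044=0.046 → t=1.694; u2·a0=0.6458·6.044=3.903; a1=0.594 < 3.903 ≤ a1+a2=5.572 → R2 fires; P=2 E=12 D=20 B=6
Draw 12: a1=0.648, a2=5.240, a3=0.472, a0=6.360; τ=−ln(0.2749)/6.360=0.203 → t=1.897; u2·a0=0.7907·6.360=5.029; a1=0.648 < 5.029 ≤ a1+a2=5.888 → R2 fires; P=2 E=13 D=21 B=6
Draw 13: a1=0.702, a2=5.502, a3=0.472, a0=6.676; τ=−ln(0.9064)/6.676=0.015 → t=1.912; u2·a0=0.8071·6.676=5.388; a1=0.702 < 5.388 ≤ a1+a2=6.204 → R2 fires; P=2 E=14 D=22 B=6
Draw 14: a1=0.756, a2=5.764, a3=0.472, a0=6.992; τ=−ln(0.2392)/6.992=0.205 → t=2.116; u2·a0=0.0082·6.992=0.057 ≤ a1=0.756 → R1 fires; P=2 E=13 D=22 B=7
Draw 15: a1=0.702, a2=5.764, a3=0.472, a0=6.938; τ=−ln(0.5536)/6.938=0.085 → t=2.202 > T=2.19: stop.
Read off B at T=2.19: 7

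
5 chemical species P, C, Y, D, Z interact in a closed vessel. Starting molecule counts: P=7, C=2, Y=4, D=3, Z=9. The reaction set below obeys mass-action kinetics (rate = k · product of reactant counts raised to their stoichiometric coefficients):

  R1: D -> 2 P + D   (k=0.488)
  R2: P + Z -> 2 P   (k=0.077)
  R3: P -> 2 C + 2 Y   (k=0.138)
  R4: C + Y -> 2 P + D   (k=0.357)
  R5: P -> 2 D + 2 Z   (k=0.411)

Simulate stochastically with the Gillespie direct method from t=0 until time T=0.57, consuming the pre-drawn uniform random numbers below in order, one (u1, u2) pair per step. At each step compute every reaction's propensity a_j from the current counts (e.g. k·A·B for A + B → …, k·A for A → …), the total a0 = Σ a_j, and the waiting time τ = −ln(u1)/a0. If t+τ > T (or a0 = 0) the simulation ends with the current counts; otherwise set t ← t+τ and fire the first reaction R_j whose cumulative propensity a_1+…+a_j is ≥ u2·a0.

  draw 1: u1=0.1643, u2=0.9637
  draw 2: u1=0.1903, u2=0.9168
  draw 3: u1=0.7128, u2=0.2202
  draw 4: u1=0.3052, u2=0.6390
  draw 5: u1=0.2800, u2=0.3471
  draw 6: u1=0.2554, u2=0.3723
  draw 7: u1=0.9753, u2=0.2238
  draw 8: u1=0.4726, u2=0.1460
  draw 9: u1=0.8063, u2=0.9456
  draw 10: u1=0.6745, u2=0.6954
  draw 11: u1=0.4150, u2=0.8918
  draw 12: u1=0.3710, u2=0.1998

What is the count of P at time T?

t=0.000: P=7 C=2 Y=4 D=3 Z=9
Draw 1: a1=1.464, a2=4.851, a3=0.966, a4=2.856, a5=2.877, a0=13.014; τ=−ln(0.1643)/13.014=0.139 → t=0.139; u2·a0=0.9637·13.014=12.542; a1+…+a4=10.137 < 12.542 ≤ a1+…+a5=13.014 → R5 fires; P=6 C=2 Y=4 D=5 Z=11
Draw 2: a1=2.440, a2=5.082, a3=0.828, a4=2.856, a5=2.466, a0=13.672; τ=−ln(0.1903)/13.672=0.121 → t=0.260; u2·a0=0.9168·13.672=12.534; a1+…+a4=11.206 < 12.534 ≤ a1+…+a5=13.672 → R5 fires; P=5 C=2 Y=4 D=7 Z=13
Draw 3: a1=3.416, a2=5.005, a3=0.690, a4=2.856, a5=2.055, a0=14.022; τ=−ln(0.7128)/14.022=0.024 → t=0.284; u2·a0=0.2202·14.022=3.088 ≤ a1=3.416 → R1 fires; P=7 C=2 Y=4 D=7 Z=13
Draw 4: a1=3.416, a2=7.007, a3=0.966, a4=2.856, a5=2.877, a0=17.122; τ=−ln(0.3052)/17.122=0.069 → t=0.354; u2·a0=0.6390·17.122=10.941; a1+a2=10.423 < 10.941 ≤ a1+…+a3=11.389 → R3 fires; P=6 C=4 Y=6 D=7 Z=13
Draw 5: a1=3.416, a2=6.006, a3=0.828, a4=8.568, a5=2.466, a0=21.284; τ=−ln(0.2800)/21.284=0.060 → t=0.413; u2·a0=0.3471·21.284=7.388; a1=3.416 < 7.388 ≤ a1+a2=9.422 → R2 fires; P=7 C=4 Y=6 D=7 Z=12
Draw 6: a1=3.416, a2=6.468, a3=0.966, a4=8.568, a5=2.877, a0=22.295; τ=−ln(0.2554)/22.295=0.061 → t=0.475; u2·a0=0.3723·22.295=8.300; a1=3.416 < 8.300 ≤ a1+a2=9.884 → R2 fires; P=8 C=4 Y=6 D=7 Z=11
Draw 7: a1=3.416, a2=6.776, a3=1.104, a4=8.568, a5=3.288, a0=23.152; τ=−ln(0.9753)/23.152=0.001 → t=0.476; u2·a0=0.2238·23.152=5.181; a1=3.416 < 5.181 ≤ a1+a2=10.192 → R2 fires; P=9 C=4 Y=6 D=7 Z=10
Draw 8: a1=3.416, a2=6.930, a3=1.242, a4=8.568, a5=3.699, a0=23.855; τ=−ln(0.4726)/23.855=0.031 → t=0.507; u2·a0=0.1460·23.855=3.483; a1=3.416 < 3.483 ≤ a1+a2=10.346 → R2 fires; P=10 C=4 Y=6 D=7 Z=9
Draw 9: a1=3.416, a2=6.930, a3=1.380, a4=8.568, a5=4.110, a0=24.404; τ=−ln(0.8063)/24.404=0.009 → t=0.516; u2·a0=0.9456·24.404=23.076; a1+…+a4=20.294 < 23.076 ≤ a1+…+a5=24.404 → R5 fires; P=9 C=4 Y=6 D=9 Z=11
Draw 10: a1=4.392, a2=7.623, a3=1.242, a4=8.568, a5=3.699, a0=25.524; τ=−ln(0.6745)/25.524=0.015 → t=0.531; u2·a0=0.6954·25.524=17.749; a1+…+a3=13.257 < 17.749 ≤ a1+…+a4=21.825 → R4 fires; P=11 C=3 Y=5 D=10 Z=11
Draw 11: a1=4.880, a2=9.317, a3=1.518, a4=5.355, a5=4.521, a0=25.591; τ=−ln(0.4150)/25.591=0.034 → t=0.566; u2·a0=0.8918·25.591=22.822; a1+…+a4=21.070 < 22.822 ≤ a1+…+a5=25.591 → R5 fires; P=10 C=3 Y=5 D=12 Z=13
Draw 12: a1=5.856, a2=10.010, a3=1.380, a4=5.355, a5=4.110, a0=26.711; τ=−ln(0.3710)/26.711=0.037 → t=0.603 > T=0.57: stop.
Read off P at T=0.57: 10

P at T = 10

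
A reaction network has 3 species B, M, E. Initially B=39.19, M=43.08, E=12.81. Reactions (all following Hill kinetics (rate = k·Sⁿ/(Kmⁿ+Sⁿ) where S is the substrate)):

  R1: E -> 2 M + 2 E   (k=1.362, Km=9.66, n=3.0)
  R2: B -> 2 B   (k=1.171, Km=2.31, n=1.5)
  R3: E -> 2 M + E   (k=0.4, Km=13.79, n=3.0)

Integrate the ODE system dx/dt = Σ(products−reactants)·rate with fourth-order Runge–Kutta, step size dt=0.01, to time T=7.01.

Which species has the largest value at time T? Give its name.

Dominant species at T: M

RK4 with dt=0.01: 701 steps to T=7.01. Trajectory (selected grid times):
t=0.00: B=39.19 M=43.08 E=12.81
t=0.78: B=40.09 M=44.90 E=13.57
t=1.56: B=40.99 M=46.81 E=14.37
t=2.34: B=41.89 M=48.82 E=15.20
t=3.12: B=42.80 M=50.90 E=16.06
t=3.89: B=43.69 M=53.04 E=16.93
t=4.67: B=44.59 M=55.27 E=17.84
t=5.45: B=45.49 M=57.56 E=18.77
t=6.23: B=46.39 M=59.90 E=19.71
t=7.01: B=47.30 M=62.29 E=20.67
At T=7.01: B=47.30 M=62.29 E=20.67; the largest is M.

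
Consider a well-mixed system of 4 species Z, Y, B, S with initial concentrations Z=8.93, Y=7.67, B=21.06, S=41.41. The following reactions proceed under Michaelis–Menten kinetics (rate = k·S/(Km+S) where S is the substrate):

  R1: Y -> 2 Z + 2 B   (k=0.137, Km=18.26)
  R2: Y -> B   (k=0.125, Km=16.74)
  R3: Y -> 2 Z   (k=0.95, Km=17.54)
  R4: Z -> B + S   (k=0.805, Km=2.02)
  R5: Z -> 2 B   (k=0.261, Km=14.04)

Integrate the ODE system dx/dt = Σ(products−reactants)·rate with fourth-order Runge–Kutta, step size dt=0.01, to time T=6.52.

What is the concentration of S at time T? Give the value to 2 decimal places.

S at T = 45.65

RK4 with dt=0.01: 652 steps to T=6.52. Trajectory (selected grid times):
t=0.00: Z=8.93 Y=7.67 B=21.06 S=41.41
t=0.72: Z=8.85 Y=7.41 B=21.76 S=41.88
t=1.45: Z=8.77 Y=7.15 B=22.47 S=42.36
t=2.17: Z=8.67 Y=6.90 B=23.17 S=42.83
t=2.90: Z=8.56 Y=6.65 B=23.87 S=43.31
t=3.62: Z=8.45 Y=6.42 B=24.56 S=43.78
t=4.35: Z=8.32 Y=6.18 B=25.25 S=44.25
t=5.07: Z=8.18 Y=5.96 B=25.93 S=44.71
t=5.80: Z=8.04 Y=5.74 B=26.61 S=45.18
t=6.52: Z=7.89 Y=5.52 B=27.28 S=45.65
Read off S at T=6.52: 45.65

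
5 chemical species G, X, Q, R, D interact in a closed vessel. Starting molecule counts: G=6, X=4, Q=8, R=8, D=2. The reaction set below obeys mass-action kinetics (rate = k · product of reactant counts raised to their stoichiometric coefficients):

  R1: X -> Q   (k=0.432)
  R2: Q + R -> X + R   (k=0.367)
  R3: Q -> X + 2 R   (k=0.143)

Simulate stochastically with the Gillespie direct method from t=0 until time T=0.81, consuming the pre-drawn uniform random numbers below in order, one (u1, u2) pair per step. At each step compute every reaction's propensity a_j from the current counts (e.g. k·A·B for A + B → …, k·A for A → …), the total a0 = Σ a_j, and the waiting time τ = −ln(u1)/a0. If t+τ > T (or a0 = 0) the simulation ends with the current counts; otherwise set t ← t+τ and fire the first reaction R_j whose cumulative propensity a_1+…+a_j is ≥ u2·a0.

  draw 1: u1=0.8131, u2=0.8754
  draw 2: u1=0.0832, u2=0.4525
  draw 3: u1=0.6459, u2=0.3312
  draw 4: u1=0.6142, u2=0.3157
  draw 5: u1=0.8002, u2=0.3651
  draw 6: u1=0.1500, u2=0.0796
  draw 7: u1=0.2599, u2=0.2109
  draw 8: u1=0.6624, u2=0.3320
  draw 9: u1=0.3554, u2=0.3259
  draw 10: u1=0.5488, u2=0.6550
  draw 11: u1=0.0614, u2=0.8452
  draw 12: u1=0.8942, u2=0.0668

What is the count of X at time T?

X at T = 11

t=0.000: G=6 X=4 Q=8 R=8 D=2
Draw 1: a1=1.728, a2=23.488, a3=1.144, a0=26.360; τ=−ln(0.8131)/26.360=0.008 → t=0.008; u2·a0=0.8754·26.360=23.076; a1=1.728 < 23.076 ≤ a1+a2=25.216 → R2 fires; G=6 X=5 Q=7 R=8 D=2
Draw 2: a1=2.160, a2=20.552, a3=1.001, a0=23.713; τ=−ln(0.0832)/23.713=0.105 → t=0.113; u2·a0=0.4525·23.713=10.730; a1=2.160 < 10.730 ≤ a1+a2=22.712 → R2 fires; G=6 X=6 Q=6 R=8 D=2
Draw 3: a1=2.592, a2=17.616, a3=0.858, a0=21.066; τ=−ln(0.6459)/21.066=0.021 → t=0.133; u2·a0=0.3312·21.066=6.977; a1=2.592 < 6.977 ≤ a1+a2=20.208 → R2 fires; G=6 X=7 Q=5 R=8 D=2
Draw 4: a1=3.024, a2=14.680, a3=0.715, a0=18.419; τ=−ln(0.6142)/18.419=0.026 → t=0.160; u2·a0=0.3157·18.419=5.815; a1=3.024 < 5.815 ≤ a1+a2=17.704 → R2 fires; G=6 X=8 Q=4 R=8 D=2
Draw 5: a1=3.456, a2=11.744, a3=0.572, a0=15.772; τ=−ln(0.8002)/15.772=0.014 → t=0.174; u2·a0=0.3651·15.772=5.758; a1=3.456 < 5.758 ≤ a1+a2=15.200 → R2 fires; G=6 X=9 Q=3 R=8 D=2
Draw 6: a1=3.888, a2=8.808, a3=0.429, a0=13.125; τ=−ln(0.1500)/13.125=0.145 → t=0.319; u2·a0=0.0796·13.125=1.045 ≤ a1=3.888 → R1 fires; G=6 X=8 Q=4 R=8 D=2
Draw 7: a1=3.456, a2=11.744, a3=0.572, a0=15.772; τ=−ln(0.2599)/15.772=0.085 → t=0.404; u2·a0=0.2109·15.772=3.326 ≤ a1=3.456 → R1 fires; G=6 X=7 Q=5 R=8 D=2
Draw 8: a1=3.024, a2=14.680, a3=0.715, a0=18.419; τ=−ln(0.6624)/18.419=0.022 → t=0.426; u2·a0=0.3320·18.419=6.115; a1=3.024 < 6.115 ≤ a1+a2=17.704 → R2 fires; G=6 X=8 Q=4 R=8 D=2
Draw 9: a1=3.456, a2=11.744, a3=0.572, a0=15.772; τ=−ln(0.3554)/15.772=0.066 → t=0.492; u2·a0=0.3259·15.772=5.140; a1=3.456 < 5.140 ≤ a1+a2=15.200 → R2 fires; G=6 X=9 Q=3 R=8 D=2
Draw 10: a1=3.888, a2=8.808, a3=0.429, a0=13.125; τ=−ln(0.5488)/13.125=0.046 → t=0.538; u2·a0=0.6550·13.125=8.597; a1=3.888 < 8.597 ≤ a1+a2=12.696 → R2 fires; G=6 X=10 Q=2 R=8 D=2
Draw 11: a1=4.320, a2=5.872, a3=0.286, a0=10.478; τ=−ln(0.0614)/10.478=0.266 → t=0.804; u2·a0=0.8452·10.478=8.856; a1=4.320 < 8.856 ≤ a1+a2=10.192 → R2 fires; G=6 X=11 Q=1 R=8 D=2
Draw 12: a1=4.752, a2=2.936, a3=0.143, a0=7.831; τ=−ln(0.8942)/7.831=0.014 → t=0.818 > T=0.81: stop.
Read off X at T=0.81: 11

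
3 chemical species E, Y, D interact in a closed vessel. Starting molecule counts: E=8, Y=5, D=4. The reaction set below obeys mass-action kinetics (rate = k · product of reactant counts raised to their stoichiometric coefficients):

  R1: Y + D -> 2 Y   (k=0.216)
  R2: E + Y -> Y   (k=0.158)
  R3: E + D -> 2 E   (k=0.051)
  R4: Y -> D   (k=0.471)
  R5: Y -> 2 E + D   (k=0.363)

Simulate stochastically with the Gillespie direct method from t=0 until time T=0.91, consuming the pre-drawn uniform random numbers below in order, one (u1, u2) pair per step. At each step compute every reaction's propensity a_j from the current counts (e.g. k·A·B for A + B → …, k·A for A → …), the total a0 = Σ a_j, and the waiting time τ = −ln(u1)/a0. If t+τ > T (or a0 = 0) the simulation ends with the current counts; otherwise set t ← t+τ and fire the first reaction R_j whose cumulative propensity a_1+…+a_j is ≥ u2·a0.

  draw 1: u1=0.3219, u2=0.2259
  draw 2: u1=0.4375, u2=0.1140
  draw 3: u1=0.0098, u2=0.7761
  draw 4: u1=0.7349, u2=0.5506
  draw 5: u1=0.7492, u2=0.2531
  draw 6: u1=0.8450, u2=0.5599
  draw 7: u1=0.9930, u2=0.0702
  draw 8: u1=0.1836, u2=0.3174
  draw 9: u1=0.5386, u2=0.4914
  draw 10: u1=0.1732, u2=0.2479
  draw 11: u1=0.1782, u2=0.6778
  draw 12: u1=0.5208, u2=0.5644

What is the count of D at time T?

t=0.000: E=8 Y=5 D=4
Draw 1: a1=4.320, a2=6.320, a3=1.632, a4=2.355, a5=1.815, a0=16.442; τ=−ln(0.3219)/16.442=0.069 → t=0.069; u2·a0=0.2259·16.442=3.714 ≤ a1=4.320 → R1 fires; E=8 Y=6 D=3
Draw 2: a1=3.888, a2=7.584, a3=1.224, a4=2.826, a5=2.178, a0=17.700; τ=−ln(0.4375)/17.700=0.047 → t=0.116; u2·a0=0.1140·17.700=2.018 ≤ a1=3.888 → R1 fires; E=8 Y=7 D=2
Draw 3: a1=3.024, a2=8.848, a3=0.816, a4=3.297, a5=2.541, a0=18.526; τ=−ln(0.0098)/18.526=0.250 → t=0.365; u2·a0=0.7761·18.526=14.378; a1+…+a3=12.688 < 14.378 ≤ a1+…+a4=15.985 → R4 fires; E=8 Y=6 D=3
Draw 4: a1=3.888, a2=7.584, a3=1.224, a4=2.826, a5=2.178, a0=17.700; τ=−ln(0.7349)/17.700=0.017 → t=0.383; u2·a0=0.5506·17.700=9.746; a1=3.888 < 9.746 ≤ a1+a2=11.472 → R2 fires; E=7 Y=6 D=3
Draw 5: a1=3.888, a2=6.636, a3=1.071, a4=2.826, a5=2.178, a0=16.599; τ=−ln(0.7492)/16.599=0.017 → t=0.400; u2·a0=0.2531·16.599=4.201; a1=3.888 < 4.201 ≤ a1+a2=10.524 → R2 fires; E=6 Y=6 D=3
Draw 6: a1=3.888, a2=5.688, a3=0.918, a4=2.826, a5=2.178, a0=15.498; τ=−ln(0.8450)/15.498=0.011 → t=0.411; u2·a0=0.5599·15.498=8.677; a1=3.888 < 8.677 ≤ a1+a2=9.576 → R2 fires; E=5 Y=6 D=3
Draw 7: a1=3.888, a2=4.740, a3=0.765, a4=2.826, a5=2.178, a0=14.397; τ=−ln(0.9930)/14.397=0.000 → t=0.411; u2·a0=0.0702·14.397=1.011 ≤ a1=3.888 → R1 fires; E=5 Y=7 D=2
Draw 8: a1=3.024, a2=5.530, a3=0.510, a4=3.297, a5=2.541, a0=14.902; τ=−ln(0.1836)/14.902=0.114 → t=0.525; u2·a0=0.3174·14.902=4.730; a1=3.024 < 4.730 ≤ a1+a2=8.554 → R2 fires; E=4 Y=7 D=2
Draw 9: a1=3.024, a2=4.424, a3=0.408, a4=3.297, a5=2.541, a0=13.694; τ=−ln(0.5386)/13.694=0.045 → t=0.570; u2·a0=0.4914·13.694=6.729; a1=3.024 < 6.729 ≤ a1+a2=7.448 → R2 fires; E=3 Y=7 D=2
Draw 10: a1=3.024, a2=3.318, a3=0.306, a4=3.297, a5=2.541, a0=12.486; τ=−ln(0.1732)/12.486=0.140 → t=0.711; u2·a0=0.2479·12.486=3.095; a1=3.024 < 3.095 ≤ a1+a2=6.342 → R2 fires; E=2 Y=7 D=2
Draw 11: a1=3.024, a2=2.212, a3=0.204, a4=3.297, a5=2.541, a0=11.278; τ=−ln(0.1782)/11.278=0.153 → t=0.864; u2·a0=0.6778·11.278=7.644; a1+…+a3=5.440 < 7.644 ≤ a1+…+a4=8.737 → R4 fires; E=2 Y=6 D=3
Draw 12: a1=3.888, a2=1.896, a3=0.306, a4=2.826, a5=2.178, a0=11.094; τ=−ln(0.5208)/11.094=0.059 → t=0.923 > T=0.91: stop.
Read off D at T=0.91: 3

D at T = 3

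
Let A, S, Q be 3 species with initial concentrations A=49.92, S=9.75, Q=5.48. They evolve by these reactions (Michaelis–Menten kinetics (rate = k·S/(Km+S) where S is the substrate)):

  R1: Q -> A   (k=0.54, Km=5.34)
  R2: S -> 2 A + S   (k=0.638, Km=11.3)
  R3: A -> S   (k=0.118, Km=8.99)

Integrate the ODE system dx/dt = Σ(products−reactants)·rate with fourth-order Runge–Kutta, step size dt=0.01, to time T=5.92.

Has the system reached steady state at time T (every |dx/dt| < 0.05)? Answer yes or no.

RK4 with dt=0.01: 592 steps to T=5.92. Trajectory (selected grid times):
t=0.00: A=49.92 S=9.75 Q=5.48
t=0.66: A=50.42 S=9.82 Q=5.30
t=1.32: A=50.93 S=9.88 Q=5.12
t=1.97: A=51.42 S=9.95 Q=4.95
t=2.63: A=51.92 S=10.01 Q=4.78
t=3.29: A=52.41 S=10.08 Q=4.62
t=3.95: A=52.91 S=10.15 Q=4.45
t=4.60: A=53.39 S=10.21 Q=4.30
t=5.26: A=53.89 S=10.28 Q=4.14
t=5.92: A=54.37 S=10.35 Q=3.98
Rates at T: R1=0.2308, R2=0.3049, R3=0.1013
dx/dt at T (Σ net stoichiometry × rate): A=+0.7394, S=+0.1013, Q=-0.2308
Largest |dx/dt| is |+0.7394| (A) ≥ 0.05 → not steady.

Steady state at T: no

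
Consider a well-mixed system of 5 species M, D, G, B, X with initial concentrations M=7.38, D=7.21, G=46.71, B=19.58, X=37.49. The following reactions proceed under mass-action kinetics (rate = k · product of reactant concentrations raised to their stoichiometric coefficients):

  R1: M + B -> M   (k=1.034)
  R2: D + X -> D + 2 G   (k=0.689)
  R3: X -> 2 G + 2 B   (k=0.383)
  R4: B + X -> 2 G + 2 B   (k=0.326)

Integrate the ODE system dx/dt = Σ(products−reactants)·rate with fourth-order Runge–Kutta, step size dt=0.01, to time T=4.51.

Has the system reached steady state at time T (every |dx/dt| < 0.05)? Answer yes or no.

RK4 with dt=0.01: 451 steps to T=4.51. Trajectory (selected grid times):
t=0.00: M=7.38 D=7.21 G=46.71 B=19.58 X=37.49
t=0.50: M=7.38 D=7.21 G=120.76 B=1.49 X=0.46
t=1.00: M=7.38 D=7.21 G=121.63 B=0.04 X=0.03
t=1.50: M=7.38 D=7.21 G=121.69 B=0.00 X=0.00
t=2.00: M=7.38 D=7.21 G=121.69 B=0.00 X=0.00
t=2.51: M=7.38 D=7.21 G=121.69 B=0.00 X=0.00
t=3.01: M=7.38 D=7.21 G=121.69 B=0.00 X=0.00
t=3.51: M=7.38 D=7.21 G=121.69 B=0.00 X=0.00
t=4.01: M=7.38 D=7.21 G=121.69 B=0.00 X=0.00
t=4.51: M=7.38 D=7.21 G=121.69 B=0.00 X=0.00
Rates at T: R1=0.0000, R2=0.0000, R3=0.0000, R4=0.0000
dx/dt at T (Σ net stoichiometry × rate): M=+0.0000, D=+0.0000, G=+0.0000, B=-0.0000, X=-0.0000
Largest |dx/dt| is |+0.0000| (G) < 0.05 → steady.

Steady state at T: yes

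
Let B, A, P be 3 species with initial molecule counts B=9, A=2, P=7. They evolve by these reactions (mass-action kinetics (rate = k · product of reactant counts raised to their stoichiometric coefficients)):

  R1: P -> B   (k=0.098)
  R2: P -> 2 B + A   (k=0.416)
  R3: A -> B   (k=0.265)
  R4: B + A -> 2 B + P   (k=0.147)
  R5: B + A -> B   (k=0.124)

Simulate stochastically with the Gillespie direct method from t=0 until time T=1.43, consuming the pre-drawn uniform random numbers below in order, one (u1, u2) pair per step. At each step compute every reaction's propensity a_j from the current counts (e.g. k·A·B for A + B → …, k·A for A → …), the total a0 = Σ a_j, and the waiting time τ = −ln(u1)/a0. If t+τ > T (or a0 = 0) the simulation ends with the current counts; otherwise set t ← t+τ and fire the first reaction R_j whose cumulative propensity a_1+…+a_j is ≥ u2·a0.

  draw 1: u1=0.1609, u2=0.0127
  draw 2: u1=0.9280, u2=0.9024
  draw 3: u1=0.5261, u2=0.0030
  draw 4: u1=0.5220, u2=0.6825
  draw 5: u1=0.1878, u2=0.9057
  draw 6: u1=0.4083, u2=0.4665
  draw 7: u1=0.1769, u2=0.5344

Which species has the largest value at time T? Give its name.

t=0.000: B=9 A=2 P=7
Draw 1: a1=0.686, a2=2.912, a3=0.530, a4=2.646, a5=2.232, a0=9.006; τ=−ln(0.1609)/9.006=0.203 → t=0.203; u2·a0=0.0127·9.006=0.114 ≤ a1=0.686 → R1 fires; B=10 A=2 P=6
Draw 2: a1=0.588, a2=2.496, a3=0.530, a4=2.940, a5=2.480, a0=9.034; τ=−ln(0.9280)/9.034=0.008 → t=0.211; u2·a0=0.9024·9.034=8.152; a1+…+a4=6.554 < 8.152 ≤ a1+…+a5=9.034 → R5 fires; B=10 A=1 P=6
Draw 3: a1=0.588, a2=2.496, a3=0.265, a4=1.470, a5=1.240, a0=6.059; τ=−ln(0.5261)/6.059=0.106 → t=0.317; u2·a0=0.0030·6.059=0.018 ≤ a1=0.588 → R1 fires; B=11 A=1 P=5
Draw 4: a1=0.490, a2=2.080, a3=0.265, a4=1.617, a5=1.364, a0=5.816; τ=−ln(0.5220)/5.816=0.112 → t=0.429; u2·a0=0.6825·5.816=3.969; a1+…+a3=2.835 < 3.969 ≤ a1+…+a4=4.452 → R4 fires; B=12 A=0 P=6
Draw 5: a1=0.588, a2=2.496, a3=0.000, a4=0.000, a5=0.000, a0=3.084; τ=−ln(0.1878)/3.084=0.542 → t=0.971; u2·a0=0.9057·3.084=2.793; a1=0.588 < 2.793 ≤ a1+a2=3.084 → R2 fires; B=14 A=1 P=5
Draw 6: a1=0.490, a2=2.080, a3=0.265, a4=2.058, a5=1.736, a0=6.629; τ=−ln(0.4083)/6.629=0.135 → t=1.106; u2·a0=0.4665·6.629=3.092; a1+…+a3=2.835 < 3.092 ≤ a1+…+a4=4.893 → R4 fires; B=15 A=0 P=6
Draw 7: a1=0.588, a2=2.496, a3=0.000, a4=0.000, a5=0.000, a0=3.084; τ=−ln(0.1769)/3.084=0.562 → t=1.668 > T=1.43: stop.
At T=1.43: B=15 A=0 P=6; the largest is B.

Dominant species at T: B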